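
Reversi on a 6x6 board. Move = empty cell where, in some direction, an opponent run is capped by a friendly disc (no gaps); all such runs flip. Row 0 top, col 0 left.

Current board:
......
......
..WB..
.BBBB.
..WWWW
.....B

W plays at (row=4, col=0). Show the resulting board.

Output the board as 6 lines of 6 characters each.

Place W at (4,0); scan 8 dirs for brackets.
Dir NW: edge -> no flip
Dir N: first cell '.' (not opp) -> no flip
Dir NE: opp run (3,1) capped by W -> flip
Dir W: edge -> no flip
Dir E: first cell '.' (not opp) -> no flip
Dir SW: edge -> no flip
Dir S: first cell '.' (not opp) -> no flip
Dir SE: first cell '.' (not opp) -> no flip
All flips: (3,1)

Answer: ......
......
..WB..
.WBBB.
W.WWWW
.....B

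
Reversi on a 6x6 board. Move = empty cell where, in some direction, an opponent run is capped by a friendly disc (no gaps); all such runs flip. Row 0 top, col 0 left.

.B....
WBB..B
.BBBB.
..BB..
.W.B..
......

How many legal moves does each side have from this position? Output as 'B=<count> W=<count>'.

-- B to move --
(0,0): no bracket -> illegal
(2,0): no bracket -> illegal
(3,0): no bracket -> illegal
(3,1): no bracket -> illegal
(4,0): no bracket -> illegal
(4,2): no bracket -> illegal
(5,0): flips 1 -> legal
(5,1): no bracket -> illegal
(5,2): no bracket -> illegal
B mobility = 1
-- W to move --
(0,0): no bracket -> illegal
(0,2): no bracket -> illegal
(0,3): no bracket -> illegal
(0,4): no bracket -> illegal
(0,5): no bracket -> illegal
(1,3): flips 2 -> legal
(1,4): flips 2 -> legal
(2,0): no bracket -> illegal
(2,5): no bracket -> illegal
(3,0): no bracket -> illegal
(3,1): no bracket -> illegal
(3,4): no bracket -> illegal
(3,5): no bracket -> illegal
(4,2): no bracket -> illegal
(4,4): no bracket -> illegal
(5,2): no bracket -> illegal
(5,3): no bracket -> illegal
(5,4): flips 3 -> legal
W mobility = 3

Answer: B=1 W=3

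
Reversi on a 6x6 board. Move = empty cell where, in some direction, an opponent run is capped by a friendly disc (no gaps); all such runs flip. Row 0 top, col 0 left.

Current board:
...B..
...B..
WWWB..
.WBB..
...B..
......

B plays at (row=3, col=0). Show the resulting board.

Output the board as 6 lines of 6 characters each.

Place B at (3,0); scan 8 dirs for brackets.
Dir NW: edge -> no flip
Dir N: opp run (2,0), next='.' -> no flip
Dir NE: opp run (2,1), next='.' -> no flip
Dir W: edge -> no flip
Dir E: opp run (3,1) capped by B -> flip
Dir SW: edge -> no flip
Dir S: first cell '.' (not opp) -> no flip
Dir SE: first cell '.' (not opp) -> no flip
All flips: (3,1)

Answer: ...B..
...B..
WWWB..
BBBB..
...B..
......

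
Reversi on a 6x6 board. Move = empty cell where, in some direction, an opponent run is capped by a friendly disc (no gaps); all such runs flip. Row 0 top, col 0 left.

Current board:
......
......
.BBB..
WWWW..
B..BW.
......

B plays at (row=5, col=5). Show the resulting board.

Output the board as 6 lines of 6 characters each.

Answer: ......
......
.BBB..
WWWB..
B..BB.
.....B

Derivation:
Place B at (5,5); scan 8 dirs for brackets.
Dir NW: opp run (4,4) (3,3) capped by B -> flip
Dir N: first cell '.' (not opp) -> no flip
Dir NE: edge -> no flip
Dir W: first cell '.' (not opp) -> no flip
Dir E: edge -> no flip
Dir SW: edge -> no flip
Dir S: edge -> no flip
Dir SE: edge -> no flip
All flips: (3,3) (4,4)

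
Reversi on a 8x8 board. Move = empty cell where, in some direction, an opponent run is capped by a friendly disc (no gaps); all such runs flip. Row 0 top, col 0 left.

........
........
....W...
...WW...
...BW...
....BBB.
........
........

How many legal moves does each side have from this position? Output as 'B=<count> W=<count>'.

Answer: B=5 W=5

Derivation:
-- B to move --
(1,3): no bracket -> illegal
(1,4): flips 3 -> legal
(1,5): no bracket -> illegal
(2,2): flips 2 -> legal
(2,3): flips 1 -> legal
(2,5): flips 1 -> legal
(3,2): no bracket -> illegal
(3,5): no bracket -> illegal
(4,2): no bracket -> illegal
(4,5): flips 1 -> legal
(5,3): no bracket -> illegal
B mobility = 5
-- W to move --
(3,2): no bracket -> illegal
(4,2): flips 1 -> legal
(4,5): no bracket -> illegal
(4,6): no bracket -> illegal
(4,7): no bracket -> illegal
(5,2): flips 1 -> legal
(5,3): flips 1 -> legal
(5,7): no bracket -> illegal
(6,3): no bracket -> illegal
(6,4): flips 1 -> legal
(6,5): no bracket -> illegal
(6,6): flips 1 -> legal
(6,7): no bracket -> illegal
W mobility = 5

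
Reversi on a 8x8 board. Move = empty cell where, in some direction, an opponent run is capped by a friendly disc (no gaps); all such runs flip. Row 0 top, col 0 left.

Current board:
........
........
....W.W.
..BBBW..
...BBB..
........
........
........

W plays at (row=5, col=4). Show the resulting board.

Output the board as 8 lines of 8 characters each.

Place W at (5,4); scan 8 dirs for brackets.
Dir NW: opp run (4,3) (3,2), next='.' -> no flip
Dir N: opp run (4,4) (3,4) capped by W -> flip
Dir NE: opp run (4,5), next='.' -> no flip
Dir W: first cell '.' (not opp) -> no flip
Dir E: first cell '.' (not opp) -> no flip
Dir SW: first cell '.' (not opp) -> no flip
Dir S: first cell '.' (not opp) -> no flip
Dir SE: first cell '.' (not opp) -> no flip
All flips: (3,4) (4,4)

Answer: ........
........
....W.W.
..BBWW..
...BWB..
....W...
........
........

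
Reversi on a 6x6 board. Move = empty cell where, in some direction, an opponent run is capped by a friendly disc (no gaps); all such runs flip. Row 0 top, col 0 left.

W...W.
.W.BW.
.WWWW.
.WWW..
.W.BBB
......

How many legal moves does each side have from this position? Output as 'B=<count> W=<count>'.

Answer: B=4 W=6

Derivation:
-- B to move --
(0,1): no bracket -> illegal
(0,2): no bracket -> illegal
(0,3): no bracket -> illegal
(0,5): no bracket -> illegal
(1,0): flips 2 -> legal
(1,2): no bracket -> illegal
(1,5): flips 1 -> legal
(2,0): no bracket -> illegal
(2,5): no bracket -> illegal
(3,0): no bracket -> illegal
(3,4): no bracket -> illegal
(3,5): flips 1 -> legal
(4,0): flips 2 -> legal
(4,2): no bracket -> illegal
(5,0): no bracket -> illegal
(5,1): no bracket -> illegal
(5,2): no bracket -> illegal
B mobility = 4
-- W to move --
(0,2): flips 1 -> legal
(0,3): flips 1 -> legal
(1,2): flips 1 -> legal
(3,4): no bracket -> illegal
(3,5): no bracket -> illegal
(4,2): no bracket -> illegal
(5,2): no bracket -> illegal
(5,3): flips 1 -> legal
(5,4): flips 1 -> legal
(5,5): flips 1 -> legal
W mobility = 6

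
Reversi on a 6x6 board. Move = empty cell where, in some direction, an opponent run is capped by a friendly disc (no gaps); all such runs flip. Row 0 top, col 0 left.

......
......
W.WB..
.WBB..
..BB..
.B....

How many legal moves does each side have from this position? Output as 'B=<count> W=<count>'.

-- B to move --
(1,0): no bracket -> illegal
(1,1): flips 1 -> legal
(1,2): flips 1 -> legal
(1,3): no bracket -> illegal
(2,1): flips 1 -> legal
(3,0): flips 1 -> legal
(4,0): no bracket -> illegal
(4,1): no bracket -> illegal
B mobility = 4
-- W to move --
(1,2): no bracket -> illegal
(1,3): no bracket -> illegal
(1,4): no bracket -> illegal
(2,1): no bracket -> illegal
(2,4): flips 1 -> legal
(3,4): flips 2 -> legal
(4,0): no bracket -> illegal
(4,1): no bracket -> illegal
(4,4): flips 1 -> legal
(5,0): no bracket -> illegal
(5,2): flips 2 -> legal
(5,3): flips 1 -> legal
(5,4): no bracket -> illegal
W mobility = 5

Answer: B=4 W=5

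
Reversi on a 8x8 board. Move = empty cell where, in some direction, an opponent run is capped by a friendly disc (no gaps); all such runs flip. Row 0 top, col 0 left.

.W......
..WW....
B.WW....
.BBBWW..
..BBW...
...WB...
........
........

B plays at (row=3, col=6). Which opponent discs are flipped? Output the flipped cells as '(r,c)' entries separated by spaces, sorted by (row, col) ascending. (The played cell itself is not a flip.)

Answer: (3,4) (3,5)

Derivation:
Dir NW: first cell '.' (not opp) -> no flip
Dir N: first cell '.' (not opp) -> no flip
Dir NE: first cell '.' (not opp) -> no flip
Dir W: opp run (3,5) (3,4) capped by B -> flip
Dir E: first cell '.' (not opp) -> no flip
Dir SW: first cell '.' (not opp) -> no flip
Dir S: first cell '.' (not opp) -> no flip
Dir SE: first cell '.' (not opp) -> no flip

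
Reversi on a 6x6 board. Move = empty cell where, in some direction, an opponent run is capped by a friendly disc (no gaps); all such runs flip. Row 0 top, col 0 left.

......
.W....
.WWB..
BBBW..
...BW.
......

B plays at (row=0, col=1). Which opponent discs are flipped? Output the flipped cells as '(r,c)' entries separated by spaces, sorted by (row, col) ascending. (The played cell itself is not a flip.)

Dir NW: edge -> no flip
Dir N: edge -> no flip
Dir NE: edge -> no flip
Dir W: first cell '.' (not opp) -> no flip
Dir E: first cell '.' (not opp) -> no flip
Dir SW: first cell '.' (not opp) -> no flip
Dir S: opp run (1,1) (2,1) capped by B -> flip
Dir SE: first cell '.' (not opp) -> no flip

Answer: (1,1) (2,1)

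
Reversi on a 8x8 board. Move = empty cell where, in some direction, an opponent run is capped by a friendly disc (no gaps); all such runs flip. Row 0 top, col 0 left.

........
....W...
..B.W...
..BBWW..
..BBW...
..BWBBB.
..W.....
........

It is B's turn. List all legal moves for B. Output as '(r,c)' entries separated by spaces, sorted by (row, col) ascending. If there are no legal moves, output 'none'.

Answer: (0,4) (1,5) (2,5) (3,6) (4,5) (6,3) (6,4) (7,2)

Derivation:
(0,3): no bracket -> illegal
(0,4): flips 4 -> legal
(0,5): no bracket -> illegal
(1,3): no bracket -> illegal
(1,5): flips 1 -> legal
(2,3): no bracket -> illegal
(2,5): flips 1 -> legal
(2,6): no bracket -> illegal
(3,6): flips 2 -> legal
(4,5): flips 1 -> legal
(4,6): no bracket -> illegal
(5,1): no bracket -> illegal
(6,1): no bracket -> illegal
(6,3): flips 1 -> legal
(6,4): flips 1 -> legal
(7,1): no bracket -> illegal
(7,2): flips 1 -> legal
(7,3): no bracket -> illegal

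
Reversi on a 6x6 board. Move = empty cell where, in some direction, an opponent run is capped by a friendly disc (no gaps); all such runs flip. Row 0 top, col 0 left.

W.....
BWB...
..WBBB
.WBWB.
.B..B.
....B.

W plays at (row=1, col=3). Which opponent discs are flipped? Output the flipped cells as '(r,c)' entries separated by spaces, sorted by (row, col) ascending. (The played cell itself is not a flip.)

Answer: (1,2) (2,3)

Derivation:
Dir NW: first cell '.' (not opp) -> no flip
Dir N: first cell '.' (not opp) -> no flip
Dir NE: first cell '.' (not opp) -> no flip
Dir W: opp run (1,2) capped by W -> flip
Dir E: first cell '.' (not opp) -> no flip
Dir SW: first cell 'W' (not opp) -> no flip
Dir S: opp run (2,3) capped by W -> flip
Dir SE: opp run (2,4), next='.' -> no flip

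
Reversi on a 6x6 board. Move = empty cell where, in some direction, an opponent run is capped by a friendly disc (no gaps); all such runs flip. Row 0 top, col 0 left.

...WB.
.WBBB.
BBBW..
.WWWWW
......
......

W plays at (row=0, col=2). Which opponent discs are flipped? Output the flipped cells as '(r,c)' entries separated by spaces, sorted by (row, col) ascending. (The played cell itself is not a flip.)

Answer: (1,2) (2,2)

Derivation:
Dir NW: edge -> no flip
Dir N: edge -> no flip
Dir NE: edge -> no flip
Dir W: first cell '.' (not opp) -> no flip
Dir E: first cell 'W' (not opp) -> no flip
Dir SW: first cell 'W' (not opp) -> no flip
Dir S: opp run (1,2) (2,2) capped by W -> flip
Dir SE: opp run (1,3), next='.' -> no flip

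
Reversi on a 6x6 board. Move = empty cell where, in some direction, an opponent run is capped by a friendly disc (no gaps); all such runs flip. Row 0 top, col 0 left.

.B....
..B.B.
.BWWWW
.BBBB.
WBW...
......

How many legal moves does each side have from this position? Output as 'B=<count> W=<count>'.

Answer: B=7 W=9

Derivation:
-- B to move --
(1,1): flips 1 -> legal
(1,3): flips 2 -> legal
(1,5): flips 1 -> legal
(3,0): no bracket -> illegal
(3,5): no bracket -> illegal
(4,3): flips 1 -> legal
(5,0): no bracket -> illegal
(5,1): flips 1 -> legal
(5,2): flips 1 -> legal
(5,3): flips 1 -> legal
B mobility = 7
-- W to move --
(0,0): no bracket -> illegal
(0,2): flips 1 -> legal
(0,3): flips 1 -> legal
(0,4): flips 1 -> legal
(0,5): flips 1 -> legal
(1,0): no bracket -> illegal
(1,1): no bracket -> illegal
(1,3): no bracket -> illegal
(1,5): no bracket -> illegal
(2,0): flips 2 -> legal
(3,0): no bracket -> illegal
(3,5): no bracket -> illegal
(4,3): flips 2 -> legal
(4,4): flips 2 -> legal
(4,5): flips 1 -> legal
(5,0): flips 2 -> legal
(5,1): no bracket -> illegal
(5,2): no bracket -> illegal
W mobility = 9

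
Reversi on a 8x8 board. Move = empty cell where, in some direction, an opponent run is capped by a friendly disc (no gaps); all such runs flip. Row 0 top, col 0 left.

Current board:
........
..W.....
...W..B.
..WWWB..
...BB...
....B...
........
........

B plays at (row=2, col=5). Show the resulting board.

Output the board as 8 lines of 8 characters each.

Answer: ........
..W.....
...W.BB.
..WWBB..
...BB...
....B...
........
........

Derivation:
Place B at (2,5); scan 8 dirs for brackets.
Dir NW: first cell '.' (not opp) -> no flip
Dir N: first cell '.' (not opp) -> no flip
Dir NE: first cell '.' (not opp) -> no flip
Dir W: first cell '.' (not opp) -> no flip
Dir E: first cell 'B' (not opp) -> no flip
Dir SW: opp run (3,4) capped by B -> flip
Dir S: first cell 'B' (not opp) -> no flip
Dir SE: first cell '.' (not opp) -> no flip
All flips: (3,4)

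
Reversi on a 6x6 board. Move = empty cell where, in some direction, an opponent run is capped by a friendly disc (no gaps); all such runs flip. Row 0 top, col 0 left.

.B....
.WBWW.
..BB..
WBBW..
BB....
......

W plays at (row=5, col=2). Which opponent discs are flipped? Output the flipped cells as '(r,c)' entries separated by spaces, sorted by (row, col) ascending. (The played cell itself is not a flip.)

Answer: (4,1)

Derivation:
Dir NW: opp run (4,1) capped by W -> flip
Dir N: first cell '.' (not opp) -> no flip
Dir NE: first cell '.' (not opp) -> no flip
Dir W: first cell '.' (not opp) -> no flip
Dir E: first cell '.' (not opp) -> no flip
Dir SW: edge -> no flip
Dir S: edge -> no flip
Dir SE: edge -> no flip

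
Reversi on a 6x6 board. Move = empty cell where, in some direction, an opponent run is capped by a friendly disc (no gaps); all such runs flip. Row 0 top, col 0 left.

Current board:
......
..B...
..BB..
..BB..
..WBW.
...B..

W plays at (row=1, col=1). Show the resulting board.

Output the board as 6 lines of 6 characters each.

Answer: ......
.WB...
..WB..
..BW..
..WBW.
...B..

Derivation:
Place W at (1,1); scan 8 dirs for brackets.
Dir NW: first cell '.' (not opp) -> no flip
Dir N: first cell '.' (not opp) -> no flip
Dir NE: first cell '.' (not opp) -> no flip
Dir W: first cell '.' (not opp) -> no flip
Dir E: opp run (1,2), next='.' -> no flip
Dir SW: first cell '.' (not opp) -> no flip
Dir S: first cell '.' (not opp) -> no flip
Dir SE: opp run (2,2) (3,3) capped by W -> flip
All flips: (2,2) (3,3)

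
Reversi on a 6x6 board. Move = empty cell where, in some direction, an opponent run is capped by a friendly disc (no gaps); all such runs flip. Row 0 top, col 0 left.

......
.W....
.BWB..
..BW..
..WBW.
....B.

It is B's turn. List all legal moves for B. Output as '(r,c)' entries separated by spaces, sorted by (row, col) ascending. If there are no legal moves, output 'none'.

Answer: (0,1) (1,2) (3,4) (4,1) (4,5) (5,2)

Derivation:
(0,0): no bracket -> illegal
(0,1): flips 1 -> legal
(0,2): no bracket -> illegal
(1,0): no bracket -> illegal
(1,2): flips 1 -> legal
(1,3): no bracket -> illegal
(2,0): no bracket -> illegal
(2,4): no bracket -> illegal
(3,1): no bracket -> illegal
(3,4): flips 2 -> legal
(3,5): no bracket -> illegal
(4,1): flips 1 -> legal
(4,5): flips 1 -> legal
(5,1): no bracket -> illegal
(5,2): flips 1 -> legal
(5,3): no bracket -> illegal
(5,5): no bracket -> illegal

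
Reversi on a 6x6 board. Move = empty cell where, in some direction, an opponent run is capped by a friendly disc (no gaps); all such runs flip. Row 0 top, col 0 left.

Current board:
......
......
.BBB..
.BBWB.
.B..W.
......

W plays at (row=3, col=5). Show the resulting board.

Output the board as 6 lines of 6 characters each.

Answer: ......
......
.BBB..
.BBWWW
.B..W.
......

Derivation:
Place W at (3,5); scan 8 dirs for brackets.
Dir NW: first cell '.' (not opp) -> no flip
Dir N: first cell '.' (not opp) -> no flip
Dir NE: edge -> no flip
Dir W: opp run (3,4) capped by W -> flip
Dir E: edge -> no flip
Dir SW: first cell 'W' (not opp) -> no flip
Dir S: first cell '.' (not opp) -> no flip
Dir SE: edge -> no flip
All flips: (3,4)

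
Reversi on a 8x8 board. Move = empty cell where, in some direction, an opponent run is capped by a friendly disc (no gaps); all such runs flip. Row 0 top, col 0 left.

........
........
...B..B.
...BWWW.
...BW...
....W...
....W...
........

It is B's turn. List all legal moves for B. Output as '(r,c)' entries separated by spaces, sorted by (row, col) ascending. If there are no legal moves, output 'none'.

(2,4): no bracket -> illegal
(2,5): flips 1 -> legal
(2,7): no bracket -> illegal
(3,7): flips 3 -> legal
(4,5): flips 2 -> legal
(4,6): flips 1 -> legal
(4,7): no bracket -> illegal
(5,3): flips 2 -> legal
(5,5): flips 1 -> legal
(6,3): no bracket -> illegal
(6,5): flips 1 -> legal
(7,3): no bracket -> illegal
(7,4): no bracket -> illegal
(7,5): no bracket -> illegal

Answer: (2,5) (3,7) (4,5) (4,6) (5,3) (5,5) (6,5)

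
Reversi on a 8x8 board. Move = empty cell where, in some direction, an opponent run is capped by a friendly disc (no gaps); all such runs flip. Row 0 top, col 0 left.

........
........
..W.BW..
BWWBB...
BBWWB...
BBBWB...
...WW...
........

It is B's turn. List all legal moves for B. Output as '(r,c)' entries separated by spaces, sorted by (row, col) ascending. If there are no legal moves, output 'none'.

(1,1): flips 1 -> legal
(1,2): flips 3 -> legal
(1,3): flips 2 -> legal
(1,4): no bracket -> illegal
(1,5): no bracket -> illegal
(1,6): flips 1 -> legal
(2,0): no bracket -> illegal
(2,1): flips 3 -> legal
(2,3): flips 1 -> legal
(2,6): flips 1 -> legal
(3,5): no bracket -> illegal
(3,6): no bracket -> illegal
(5,5): no bracket -> illegal
(6,2): flips 1 -> legal
(6,5): no bracket -> illegal
(7,2): flips 1 -> legal
(7,3): flips 3 -> legal
(7,4): flips 2 -> legal
(7,5): no bracket -> illegal

Answer: (1,1) (1,2) (1,3) (1,6) (2,1) (2,3) (2,6) (6,2) (7,2) (7,3) (7,4)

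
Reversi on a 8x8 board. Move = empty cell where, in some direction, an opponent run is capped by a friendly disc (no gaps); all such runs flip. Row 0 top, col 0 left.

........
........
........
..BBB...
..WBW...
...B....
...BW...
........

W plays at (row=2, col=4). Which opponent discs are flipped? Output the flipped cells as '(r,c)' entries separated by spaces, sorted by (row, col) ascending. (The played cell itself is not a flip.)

Dir NW: first cell '.' (not opp) -> no flip
Dir N: first cell '.' (not opp) -> no flip
Dir NE: first cell '.' (not opp) -> no flip
Dir W: first cell '.' (not opp) -> no flip
Dir E: first cell '.' (not opp) -> no flip
Dir SW: opp run (3,3) capped by W -> flip
Dir S: opp run (3,4) capped by W -> flip
Dir SE: first cell '.' (not opp) -> no flip

Answer: (3,3) (3,4)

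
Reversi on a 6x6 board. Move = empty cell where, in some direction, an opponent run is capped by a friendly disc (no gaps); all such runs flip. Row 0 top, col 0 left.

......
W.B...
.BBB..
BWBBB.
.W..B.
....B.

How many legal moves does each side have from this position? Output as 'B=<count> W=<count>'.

-- B to move --
(0,0): no bracket -> illegal
(0,1): no bracket -> illegal
(1,1): no bracket -> illegal
(2,0): no bracket -> illegal
(4,0): flips 1 -> legal
(4,2): no bracket -> illegal
(5,0): flips 1 -> legal
(5,1): flips 2 -> legal
(5,2): flips 1 -> legal
B mobility = 4
-- W to move --
(0,1): no bracket -> illegal
(0,2): no bracket -> illegal
(0,3): no bracket -> illegal
(1,1): flips 1 -> legal
(1,3): flips 1 -> legal
(1,4): flips 2 -> legal
(2,0): no bracket -> illegal
(2,4): no bracket -> illegal
(2,5): no bracket -> illegal
(3,5): flips 3 -> legal
(4,0): no bracket -> illegal
(4,2): no bracket -> illegal
(4,3): flips 2 -> legal
(4,5): no bracket -> illegal
(5,3): no bracket -> illegal
(5,5): no bracket -> illegal
W mobility = 5

Answer: B=4 W=5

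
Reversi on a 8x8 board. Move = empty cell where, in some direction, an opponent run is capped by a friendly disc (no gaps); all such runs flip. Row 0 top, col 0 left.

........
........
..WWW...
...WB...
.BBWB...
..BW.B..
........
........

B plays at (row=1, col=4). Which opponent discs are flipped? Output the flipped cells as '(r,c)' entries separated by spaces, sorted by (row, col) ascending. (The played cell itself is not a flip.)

Dir NW: first cell '.' (not opp) -> no flip
Dir N: first cell '.' (not opp) -> no flip
Dir NE: first cell '.' (not opp) -> no flip
Dir W: first cell '.' (not opp) -> no flip
Dir E: first cell '.' (not opp) -> no flip
Dir SW: opp run (2,3), next='.' -> no flip
Dir S: opp run (2,4) capped by B -> flip
Dir SE: first cell '.' (not opp) -> no flip

Answer: (2,4)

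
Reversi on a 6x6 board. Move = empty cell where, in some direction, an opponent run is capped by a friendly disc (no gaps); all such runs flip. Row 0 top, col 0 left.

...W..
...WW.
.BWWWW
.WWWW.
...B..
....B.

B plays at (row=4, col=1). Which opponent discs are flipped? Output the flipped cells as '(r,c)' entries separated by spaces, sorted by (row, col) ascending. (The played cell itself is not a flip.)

Dir NW: first cell '.' (not opp) -> no flip
Dir N: opp run (3,1) capped by B -> flip
Dir NE: opp run (3,2) (2,3) (1,4), next='.' -> no flip
Dir W: first cell '.' (not opp) -> no flip
Dir E: first cell '.' (not opp) -> no flip
Dir SW: first cell '.' (not opp) -> no flip
Dir S: first cell '.' (not opp) -> no flip
Dir SE: first cell '.' (not opp) -> no flip

Answer: (3,1)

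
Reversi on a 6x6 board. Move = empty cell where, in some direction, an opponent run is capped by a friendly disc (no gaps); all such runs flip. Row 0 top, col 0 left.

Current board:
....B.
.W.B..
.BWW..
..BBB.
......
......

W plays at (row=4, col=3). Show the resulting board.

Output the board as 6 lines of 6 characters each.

Place W at (4,3); scan 8 dirs for brackets.
Dir NW: opp run (3,2) (2,1), next='.' -> no flip
Dir N: opp run (3,3) capped by W -> flip
Dir NE: opp run (3,4), next='.' -> no flip
Dir W: first cell '.' (not opp) -> no flip
Dir E: first cell '.' (not opp) -> no flip
Dir SW: first cell '.' (not opp) -> no flip
Dir S: first cell '.' (not opp) -> no flip
Dir SE: first cell '.' (not opp) -> no flip
All flips: (3,3)

Answer: ....B.
.W.B..
.BWW..
..BWB.
...W..
......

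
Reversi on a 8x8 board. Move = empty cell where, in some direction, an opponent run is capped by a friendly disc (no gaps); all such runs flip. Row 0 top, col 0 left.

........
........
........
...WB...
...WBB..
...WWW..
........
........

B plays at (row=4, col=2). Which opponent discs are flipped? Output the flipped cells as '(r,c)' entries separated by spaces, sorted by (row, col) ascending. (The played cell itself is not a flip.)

Dir NW: first cell '.' (not opp) -> no flip
Dir N: first cell '.' (not opp) -> no flip
Dir NE: opp run (3,3), next='.' -> no flip
Dir W: first cell '.' (not opp) -> no flip
Dir E: opp run (4,3) capped by B -> flip
Dir SW: first cell '.' (not opp) -> no flip
Dir S: first cell '.' (not opp) -> no flip
Dir SE: opp run (5,3), next='.' -> no flip

Answer: (4,3)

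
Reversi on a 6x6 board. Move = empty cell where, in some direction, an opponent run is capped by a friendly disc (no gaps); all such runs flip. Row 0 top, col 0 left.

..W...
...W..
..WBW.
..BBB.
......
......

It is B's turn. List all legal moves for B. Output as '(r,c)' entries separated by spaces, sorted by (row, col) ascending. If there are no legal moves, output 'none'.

Answer: (0,3) (1,1) (1,2) (1,4) (1,5) (2,1) (2,5)

Derivation:
(0,1): no bracket -> illegal
(0,3): flips 1 -> legal
(0,4): no bracket -> illegal
(1,1): flips 1 -> legal
(1,2): flips 1 -> legal
(1,4): flips 1 -> legal
(1,5): flips 1 -> legal
(2,1): flips 1 -> legal
(2,5): flips 1 -> legal
(3,1): no bracket -> illegal
(3,5): no bracket -> illegal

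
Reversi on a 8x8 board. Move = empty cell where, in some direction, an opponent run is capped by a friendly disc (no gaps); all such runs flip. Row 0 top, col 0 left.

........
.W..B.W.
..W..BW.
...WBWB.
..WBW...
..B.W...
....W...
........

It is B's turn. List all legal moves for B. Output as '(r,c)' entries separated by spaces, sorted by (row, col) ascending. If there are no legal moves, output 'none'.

Answer: (0,6) (0,7) (2,3) (2,7) (3,2) (4,1) (4,5) (6,5) (7,4)

Derivation:
(0,0): no bracket -> illegal
(0,1): no bracket -> illegal
(0,2): no bracket -> illegal
(0,5): no bracket -> illegal
(0,6): flips 2 -> legal
(0,7): flips 1 -> legal
(1,0): no bracket -> illegal
(1,2): no bracket -> illegal
(1,3): no bracket -> illegal
(1,5): no bracket -> illegal
(1,7): no bracket -> illegal
(2,0): no bracket -> illegal
(2,1): no bracket -> illegal
(2,3): flips 1 -> legal
(2,4): no bracket -> illegal
(2,7): flips 1 -> legal
(3,1): no bracket -> illegal
(3,2): flips 2 -> legal
(3,7): no bracket -> illegal
(4,1): flips 1 -> legal
(4,5): flips 2 -> legal
(4,6): no bracket -> illegal
(5,1): no bracket -> illegal
(5,3): no bracket -> illegal
(5,5): no bracket -> illegal
(6,3): no bracket -> illegal
(6,5): flips 1 -> legal
(7,3): no bracket -> illegal
(7,4): flips 3 -> legal
(7,5): no bracket -> illegal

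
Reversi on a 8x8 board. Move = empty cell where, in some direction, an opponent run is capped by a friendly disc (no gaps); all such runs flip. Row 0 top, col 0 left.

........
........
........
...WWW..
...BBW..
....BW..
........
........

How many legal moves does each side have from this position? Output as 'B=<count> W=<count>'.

Answer: B=9 W=5

Derivation:
-- B to move --
(2,2): flips 1 -> legal
(2,3): flips 1 -> legal
(2,4): flips 1 -> legal
(2,5): flips 1 -> legal
(2,6): flips 1 -> legal
(3,2): no bracket -> illegal
(3,6): flips 1 -> legal
(4,2): no bracket -> illegal
(4,6): flips 1 -> legal
(5,6): flips 1 -> legal
(6,4): no bracket -> illegal
(6,5): no bracket -> illegal
(6,6): flips 1 -> legal
B mobility = 9
-- W to move --
(3,2): no bracket -> illegal
(4,2): flips 2 -> legal
(5,2): flips 1 -> legal
(5,3): flips 3 -> legal
(6,3): flips 1 -> legal
(6,4): flips 2 -> legal
(6,5): no bracket -> illegal
W mobility = 5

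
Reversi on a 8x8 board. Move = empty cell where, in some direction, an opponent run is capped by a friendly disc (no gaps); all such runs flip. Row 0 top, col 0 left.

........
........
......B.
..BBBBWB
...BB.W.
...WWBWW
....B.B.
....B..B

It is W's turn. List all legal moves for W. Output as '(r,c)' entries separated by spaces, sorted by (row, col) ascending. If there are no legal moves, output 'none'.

(1,5): no bracket -> illegal
(1,6): flips 1 -> legal
(1,7): flips 3 -> legal
(2,1): flips 2 -> legal
(2,2): no bracket -> illegal
(2,3): flips 2 -> legal
(2,4): flips 3 -> legal
(2,5): no bracket -> illegal
(2,7): no bracket -> illegal
(3,1): flips 4 -> legal
(4,1): no bracket -> illegal
(4,2): no bracket -> illegal
(4,5): no bracket -> illegal
(4,7): no bracket -> illegal
(5,2): no bracket -> illegal
(6,3): no bracket -> illegal
(6,5): no bracket -> illegal
(6,7): no bracket -> illegal
(7,3): flips 2 -> legal
(7,5): flips 2 -> legal
(7,6): flips 1 -> legal

Answer: (1,6) (1,7) (2,1) (2,3) (2,4) (3,1) (7,3) (7,5) (7,6)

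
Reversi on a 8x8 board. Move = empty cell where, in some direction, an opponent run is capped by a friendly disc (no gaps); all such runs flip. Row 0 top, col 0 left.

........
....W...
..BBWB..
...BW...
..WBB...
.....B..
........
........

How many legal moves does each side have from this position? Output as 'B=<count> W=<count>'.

Answer: B=8 W=9

Derivation:
-- B to move --
(0,3): flips 1 -> legal
(0,4): flips 3 -> legal
(0,5): flips 1 -> legal
(1,3): no bracket -> illegal
(1,5): flips 1 -> legal
(3,1): no bracket -> illegal
(3,2): no bracket -> illegal
(3,5): flips 1 -> legal
(4,1): flips 1 -> legal
(4,5): flips 1 -> legal
(5,1): flips 1 -> legal
(5,2): no bracket -> illegal
(5,3): no bracket -> illegal
B mobility = 8
-- W to move --
(1,1): no bracket -> illegal
(1,2): flips 1 -> legal
(1,3): no bracket -> illegal
(1,5): no bracket -> illegal
(1,6): flips 1 -> legal
(2,1): flips 2 -> legal
(2,6): flips 1 -> legal
(3,1): no bracket -> illegal
(3,2): flips 2 -> legal
(3,5): no bracket -> illegal
(3,6): flips 1 -> legal
(4,5): flips 2 -> legal
(4,6): no bracket -> illegal
(5,2): flips 1 -> legal
(5,3): no bracket -> illegal
(5,4): flips 1 -> legal
(5,6): no bracket -> illegal
(6,4): no bracket -> illegal
(6,5): no bracket -> illegal
(6,6): no bracket -> illegal
W mobility = 9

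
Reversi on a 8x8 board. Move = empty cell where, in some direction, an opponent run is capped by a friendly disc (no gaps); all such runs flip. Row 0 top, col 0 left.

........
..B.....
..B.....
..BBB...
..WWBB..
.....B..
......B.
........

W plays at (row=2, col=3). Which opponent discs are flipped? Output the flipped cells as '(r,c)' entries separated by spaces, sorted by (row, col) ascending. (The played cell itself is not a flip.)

Dir NW: opp run (1,2), next='.' -> no flip
Dir N: first cell '.' (not opp) -> no flip
Dir NE: first cell '.' (not opp) -> no flip
Dir W: opp run (2,2), next='.' -> no flip
Dir E: first cell '.' (not opp) -> no flip
Dir SW: opp run (3,2), next='.' -> no flip
Dir S: opp run (3,3) capped by W -> flip
Dir SE: opp run (3,4) (4,5), next='.' -> no flip

Answer: (3,3)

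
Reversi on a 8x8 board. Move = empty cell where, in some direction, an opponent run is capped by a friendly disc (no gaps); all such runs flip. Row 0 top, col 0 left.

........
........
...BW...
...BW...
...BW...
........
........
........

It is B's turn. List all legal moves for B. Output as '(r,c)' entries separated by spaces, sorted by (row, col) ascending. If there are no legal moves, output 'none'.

(1,3): no bracket -> illegal
(1,4): no bracket -> illegal
(1,5): flips 1 -> legal
(2,5): flips 2 -> legal
(3,5): flips 1 -> legal
(4,5): flips 2 -> legal
(5,3): no bracket -> illegal
(5,4): no bracket -> illegal
(5,5): flips 1 -> legal

Answer: (1,5) (2,5) (3,5) (4,5) (5,5)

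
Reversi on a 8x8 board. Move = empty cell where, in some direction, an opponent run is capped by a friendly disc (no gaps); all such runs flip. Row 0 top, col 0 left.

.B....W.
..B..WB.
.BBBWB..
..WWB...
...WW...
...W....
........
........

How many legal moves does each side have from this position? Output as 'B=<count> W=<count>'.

Answer: B=9 W=10

Derivation:
-- B to move --
(0,4): no bracket -> illegal
(0,5): flips 1 -> legal
(0,7): no bracket -> illegal
(1,3): no bracket -> illegal
(1,4): flips 2 -> legal
(1,7): no bracket -> illegal
(2,6): no bracket -> illegal
(3,1): flips 2 -> legal
(3,5): no bracket -> illegal
(4,1): flips 1 -> legal
(4,2): flips 1 -> legal
(4,5): no bracket -> illegal
(5,2): flips 1 -> legal
(5,4): flips 3 -> legal
(5,5): flips 2 -> legal
(6,2): no bracket -> illegal
(6,3): flips 3 -> legal
(6,4): no bracket -> illegal
B mobility = 9
-- W to move --
(0,0): no bracket -> illegal
(0,2): flips 2 -> legal
(0,3): no bracket -> illegal
(0,5): no bracket -> illegal
(0,7): flips 3 -> legal
(1,0): flips 1 -> legal
(1,1): flips 1 -> legal
(1,3): flips 1 -> legal
(1,4): flips 1 -> legal
(1,7): flips 1 -> legal
(2,0): flips 3 -> legal
(2,6): flips 2 -> legal
(2,7): no bracket -> illegal
(3,0): no bracket -> illegal
(3,1): no bracket -> illegal
(3,5): flips 2 -> legal
(3,6): no bracket -> illegal
(4,5): no bracket -> illegal
W mobility = 10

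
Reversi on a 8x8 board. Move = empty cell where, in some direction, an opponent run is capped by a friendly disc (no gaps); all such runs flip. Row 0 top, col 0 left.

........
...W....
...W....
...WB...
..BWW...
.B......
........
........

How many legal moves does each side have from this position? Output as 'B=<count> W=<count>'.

Answer: B=6 W=6

Derivation:
-- B to move --
(0,2): no bracket -> illegal
(0,3): no bracket -> illegal
(0,4): no bracket -> illegal
(1,2): flips 1 -> legal
(1,4): no bracket -> illegal
(2,2): no bracket -> illegal
(2,4): flips 1 -> legal
(3,2): flips 1 -> legal
(3,5): no bracket -> illegal
(4,5): flips 2 -> legal
(5,2): flips 1 -> legal
(5,3): no bracket -> illegal
(5,4): flips 1 -> legal
(5,5): no bracket -> illegal
B mobility = 6
-- W to move --
(2,4): flips 1 -> legal
(2,5): flips 1 -> legal
(3,1): no bracket -> illegal
(3,2): no bracket -> illegal
(3,5): flips 1 -> legal
(4,0): no bracket -> illegal
(4,1): flips 1 -> legal
(4,5): flips 1 -> legal
(5,0): no bracket -> illegal
(5,2): no bracket -> illegal
(5,3): no bracket -> illegal
(6,0): flips 2 -> legal
(6,1): no bracket -> illegal
(6,2): no bracket -> illegal
W mobility = 6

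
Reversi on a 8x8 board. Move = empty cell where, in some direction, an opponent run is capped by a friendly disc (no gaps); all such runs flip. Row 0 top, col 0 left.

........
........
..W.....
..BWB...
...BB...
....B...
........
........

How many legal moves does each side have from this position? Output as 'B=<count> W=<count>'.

Answer: B=3 W=5

Derivation:
-- B to move --
(1,1): flips 2 -> legal
(1,2): flips 1 -> legal
(1,3): no bracket -> illegal
(2,1): no bracket -> illegal
(2,3): flips 1 -> legal
(2,4): no bracket -> illegal
(3,1): no bracket -> illegal
(4,2): no bracket -> illegal
B mobility = 3
-- W to move --
(2,1): no bracket -> illegal
(2,3): no bracket -> illegal
(2,4): no bracket -> illegal
(2,5): no bracket -> illegal
(3,1): flips 1 -> legal
(3,5): flips 1 -> legal
(4,1): no bracket -> illegal
(4,2): flips 1 -> legal
(4,5): no bracket -> illegal
(5,2): no bracket -> illegal
(5,3): flips 1 -> legal
(5,5): flips 1 -> legal
(6,3): no bracket -> illegal
(6,4): no bracket -> illegal
(6,5): no bracket -> illegal
W mobility = 5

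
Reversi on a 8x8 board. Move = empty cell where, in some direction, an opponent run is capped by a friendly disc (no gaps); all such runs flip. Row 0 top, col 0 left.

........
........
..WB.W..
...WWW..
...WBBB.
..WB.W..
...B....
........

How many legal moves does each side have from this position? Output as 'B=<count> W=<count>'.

-- B to move --
(1,1): flips 2 -> legal
(1,2): no bracket -> illegal
(1,3): no bracket -> illegal
(1,4): no bracket -> illegal
(1,5): flips 2 -> legal
(1,6): no bracket -> illegal
(2,1): flips 1 -> legal
(2,4): flips 2 -> legal
(2,6): flips 1 -> legal
(3,1): no bracket -> illegal
(3,2): no bracket -> illegal
(3,6): no bracket -> illegal
(4,1): flips 1 -> legal
(4,2): flips 1 -> legal
(5,1): flips 1 -> legal
(5,4): no bracket -> illegal
(5,6): no bracket -> illegal
(6,1): no bracket -> illegal
(6,2): no bracket -> illegal
(6,4): flips 1 -> legal
(6,5): flips 1 -> legal
(6,6): flips 1 -> legal
B mobility = 11
-- W to move --
(1,2): flips 1 -> legal
(1,3): flips 1 -> legal
(1,4): no bracket -> illegal
(2,4): flips 1 -> legal
(3,2): no bracket -> illegal
(3,6): no bracket -> illegal
(3,7): flips 1 -> legal
(4,2): no bracket -> illegal
(4,7): flips 3 -> legal
(5,4): flips 2 -> legal
(5,6): flips 1 -> legal
(5,7): flips 1 -> legal
(6,2): flips 2 -> legal
(6,4): no bracket -> illegal
(7,2): no bracket -> illegal
(7,3): flips 2 -> legal
(7,4): flips 1 -> legal
W mobility = 11

Answer: B=11 W=11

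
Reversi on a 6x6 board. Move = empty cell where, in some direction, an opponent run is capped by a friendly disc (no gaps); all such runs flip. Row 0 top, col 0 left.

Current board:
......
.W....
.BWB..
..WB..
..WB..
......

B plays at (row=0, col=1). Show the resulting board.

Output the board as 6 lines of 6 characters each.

Answer: .B....
.B....
.BWB..
..WB..
..WB..
......

Derivation:
Place B at (0,1); scan 8 dirs for brackets.
Dir NW: edge -> no flip
Dir N: edge -> no flip
Dir NE: edge -> no flip
Dir W: first cell '.' (not opp) -> no flip
Dir E: first cell '.' (not opp) -> no flip
Dir SW: first cell '.' (not opp) -> no flip
Dir S: opp run (1,1) capped by B -> flip
Dir SE: first cell '.' (not opp) -> no flip
All flips: (1,1)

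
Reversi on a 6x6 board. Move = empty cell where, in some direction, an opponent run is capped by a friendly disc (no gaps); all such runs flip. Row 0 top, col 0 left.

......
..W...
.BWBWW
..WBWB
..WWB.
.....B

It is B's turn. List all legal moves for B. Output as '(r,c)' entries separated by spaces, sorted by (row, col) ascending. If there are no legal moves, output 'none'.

(0,1): flips 1 -> legal
(0,2): no bracket -> illegal
(0,3): flips 1 -> legal
(1,1): flips 1 -> legal
(1,3): flips 1 -> legal
(1,4): flips 2 -> legal
(1,5): flips 2 -> legal
(3,1): flips 1 -> legal
(4,1): flips 3 -> legal
(4,5): flips 1 -> legal
(5,1): flips 1 -> legal
(5,2): no bracket -> illegal
(5,3): flips 1 -> legal
(5,4): flips 2 -> legal

Answer: (0,1) (0,3) (1,1) (1,3) (1,4) (1,5) (3,1) (4,1) (4,5) (5,1) (5,3) (5,4)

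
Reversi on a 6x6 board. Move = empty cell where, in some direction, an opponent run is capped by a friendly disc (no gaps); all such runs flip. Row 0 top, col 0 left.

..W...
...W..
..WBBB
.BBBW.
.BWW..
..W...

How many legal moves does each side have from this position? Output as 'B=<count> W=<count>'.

-- B to move --
(0,1): no bracket -> illegal
(0,3): flips 1 -> legal
(0,4): flips 2 -> legal
(1,1): flips 1 -> legal
(1,2): flips 1 -> legal
(1,4): no bracket -> illegal
(2,1): flips 1 -> legal
(3,5): flips 1 -> legal
(4,4): flips 3 -> legal
(4,5): flips 1 -> legal
(5,1): flips 1 -> legal
(5,3): flips 2 -> legal
(5,4): flips 1 -> legal
B mobility = 11
-- W to move --
(1,2): flips 1 -> legal
(1,4): flips 1 -> legal
(1,5): flips 2 -> legal
(2,0): flips 1 -> legal
(2,1): flips 1 -> legal
(3,0): flips 4 -> legal
(3,5): flips 1 -> legal
(4,0): flips 2 -> legal
(4,4): flips 1 -> legal
(5,0): no bracket -> illegal
(5,1): no bracket -> illegal
W mobility = 9

Answer: B=11 W=9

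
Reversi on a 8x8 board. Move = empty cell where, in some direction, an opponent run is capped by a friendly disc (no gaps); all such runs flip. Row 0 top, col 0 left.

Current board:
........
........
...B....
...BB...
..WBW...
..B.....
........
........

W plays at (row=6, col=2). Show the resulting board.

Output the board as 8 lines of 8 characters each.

Answer: ........
........
...B....
...BB...
..WBW...
..W.....
..W.....
........

Derivation:
Place W at (6,2); scan 8 dirs for brackets.
Dir NW: first cell '.' (not opp) -> no flip
Dir N: opp run (5,2) capped by W -> flip
Dir NE: first cell '.' (not opp) -> no flip
Dir W: first cell '.' (not opp) -> no flip
Dir E: first cell '.' (not opp) -> no flip
Dir SW: first cell '.' (not opp) -> no flip
Dir S: first cell '.' (not opp) -> no flip
Dir SE: first cell '.' (not opp) -> no flip
All flips: (5,2)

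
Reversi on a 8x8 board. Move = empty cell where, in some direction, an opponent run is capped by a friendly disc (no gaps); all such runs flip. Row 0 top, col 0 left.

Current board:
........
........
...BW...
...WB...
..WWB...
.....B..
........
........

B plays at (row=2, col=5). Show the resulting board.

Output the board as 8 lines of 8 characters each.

Answer: ........
........
...BBB..
...WB...
..WWB...
.....B..
........
........

Derivation:
Place B at (2,5); scan 8 dirs for brackets.
Dir NW: first cell '.' (not opp) -> no flip
Dir N: first cell '.' (not opp) -> no flip
Dir NE: first cell '.' (not opp) -> no flip
Dir W: opp run (2,4) capped by B -> flip
Dir E: first cell '.' (not opp) -> no flip
Dir SW: first cell 'B' (not opp) -> no flip
Dir S: first cell '.' (not opp) -> no flip
Dir SE: first cell '.' (not opp) -> no flip
All flips: (2,4)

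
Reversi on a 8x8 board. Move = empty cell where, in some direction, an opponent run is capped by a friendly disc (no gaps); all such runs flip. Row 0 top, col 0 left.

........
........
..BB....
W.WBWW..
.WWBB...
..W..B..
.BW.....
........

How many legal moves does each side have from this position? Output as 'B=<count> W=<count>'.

Answer: B=12 W=8

Derivation:
-- B to move --
(2,0): no bracket -> illegal
(2,1): flips 1 -> legal
(2,4): flips 1 -> legal
(2,5): flips 1 -> legal
(2,6): flips 1 -> legal
(3,1): flips 1 -> legal
(3,6): flips 2 -> legal
(4,0): flips 2 -> legal
(4,5): flips 1 -> legal
(4,6): no bracket -> illegal
(5,0): flips 2 -> legal
(5,1): flips 1 -> legal
(5,3): no bracket -> illegal
(6,3): flips 1 -> legal
(7,1): no bracket -> illegal
(7,2): flips 4 -> legal
(7,3): no bracket -> illegal
B mobility = 12
-- W to move --
(1,1): no bracket -> illegal
(1,2): flips 2 -> legal
(1,3): no bracket -> illegal
(1,4): flips 1 -> legal
(2,1): no bracket -> illegal
(2,4): flips 1 -> legal
(3,1): no bracket -> illegal
(4,5): flips 2 -> legal
(4,6): no bracket -> illegal
(5,0): no bracket -> illegal
(5,1): no bracket -> illegal
(5,3): flips 1 -> legal
(5,4): flips 2 -> legal
(5,6): no bracket -> illegal
(6,0): flips 1 -> legal
(6,4): no bracket -> illegal
(6,5): no bracket -> illegal
(6,6): no bracket -> illegal
(7,0): flips 1 -> legal
(7,1): no bracket -> illegal
(7,2): no bracket -> illegal
W mobility = 8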